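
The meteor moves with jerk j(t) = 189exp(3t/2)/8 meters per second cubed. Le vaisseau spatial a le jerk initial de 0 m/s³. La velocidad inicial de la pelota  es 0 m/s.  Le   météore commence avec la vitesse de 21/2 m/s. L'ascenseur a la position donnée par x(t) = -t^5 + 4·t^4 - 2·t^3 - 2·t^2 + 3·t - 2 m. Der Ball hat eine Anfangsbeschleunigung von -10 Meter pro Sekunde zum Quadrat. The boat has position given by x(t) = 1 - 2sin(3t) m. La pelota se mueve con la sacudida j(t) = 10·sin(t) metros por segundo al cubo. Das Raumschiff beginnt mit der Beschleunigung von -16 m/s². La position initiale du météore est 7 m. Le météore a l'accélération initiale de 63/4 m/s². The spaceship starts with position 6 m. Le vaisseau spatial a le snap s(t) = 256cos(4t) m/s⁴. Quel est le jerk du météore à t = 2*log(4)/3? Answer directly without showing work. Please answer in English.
j(2*log(4)/3) = 189/2.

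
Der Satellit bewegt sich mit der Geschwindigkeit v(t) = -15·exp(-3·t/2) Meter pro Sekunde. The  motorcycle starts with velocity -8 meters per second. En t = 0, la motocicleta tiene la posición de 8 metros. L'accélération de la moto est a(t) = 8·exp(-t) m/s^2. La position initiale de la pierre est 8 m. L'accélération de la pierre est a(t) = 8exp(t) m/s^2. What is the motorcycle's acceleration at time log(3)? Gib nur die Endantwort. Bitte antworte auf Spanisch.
La respuesta es 8/3.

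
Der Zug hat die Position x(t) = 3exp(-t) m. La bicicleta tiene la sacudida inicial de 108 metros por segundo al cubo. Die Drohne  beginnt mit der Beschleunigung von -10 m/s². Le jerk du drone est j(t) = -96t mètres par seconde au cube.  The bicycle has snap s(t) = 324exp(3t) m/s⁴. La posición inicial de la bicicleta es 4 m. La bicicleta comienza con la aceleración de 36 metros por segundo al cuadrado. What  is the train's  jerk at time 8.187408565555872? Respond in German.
Wir müssen unsere Gleichung für die Position x(t) = 3·exp(-t) 3-mal ableiten. Die Ableitung von der Position ergibt die Geschwindigkeit: v(t) = -3·exp(-t). Mit d/dt von v(t) finden wir a(t) = 3·exp(-t). Durch Ableiten von der Beschleunigung erhalten wir den Ruck: j(t) = -3·exp(-t). Aus der Gleichung für den Ruck j(t) = -3·exp(-t), setzen wir t = 8.187408565555872 ein und erhalten j = -0.000834401149294965.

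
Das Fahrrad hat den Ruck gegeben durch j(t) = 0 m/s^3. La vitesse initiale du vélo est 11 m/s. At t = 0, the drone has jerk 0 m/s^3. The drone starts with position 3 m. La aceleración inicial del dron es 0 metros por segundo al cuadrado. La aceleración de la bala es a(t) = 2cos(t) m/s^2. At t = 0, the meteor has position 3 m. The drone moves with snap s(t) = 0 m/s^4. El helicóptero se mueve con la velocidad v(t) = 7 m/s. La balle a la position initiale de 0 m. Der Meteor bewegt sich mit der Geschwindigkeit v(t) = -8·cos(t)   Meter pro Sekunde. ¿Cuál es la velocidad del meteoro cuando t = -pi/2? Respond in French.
De l'équation de la vitesse v(t) = -8·cos(t), nous substituons t = -pi/2 pour obtenir v = 0.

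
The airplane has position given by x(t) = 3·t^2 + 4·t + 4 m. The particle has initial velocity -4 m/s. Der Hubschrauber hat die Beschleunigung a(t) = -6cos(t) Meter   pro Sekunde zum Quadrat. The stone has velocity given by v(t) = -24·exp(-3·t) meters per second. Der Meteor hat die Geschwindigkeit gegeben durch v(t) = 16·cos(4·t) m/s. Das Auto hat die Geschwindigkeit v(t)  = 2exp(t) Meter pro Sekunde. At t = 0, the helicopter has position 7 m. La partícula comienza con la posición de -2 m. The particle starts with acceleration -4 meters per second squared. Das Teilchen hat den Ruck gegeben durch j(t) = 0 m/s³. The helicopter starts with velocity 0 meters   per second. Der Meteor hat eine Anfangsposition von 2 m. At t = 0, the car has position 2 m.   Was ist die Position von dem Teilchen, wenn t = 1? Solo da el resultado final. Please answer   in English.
The position at t = 1 is x = -8.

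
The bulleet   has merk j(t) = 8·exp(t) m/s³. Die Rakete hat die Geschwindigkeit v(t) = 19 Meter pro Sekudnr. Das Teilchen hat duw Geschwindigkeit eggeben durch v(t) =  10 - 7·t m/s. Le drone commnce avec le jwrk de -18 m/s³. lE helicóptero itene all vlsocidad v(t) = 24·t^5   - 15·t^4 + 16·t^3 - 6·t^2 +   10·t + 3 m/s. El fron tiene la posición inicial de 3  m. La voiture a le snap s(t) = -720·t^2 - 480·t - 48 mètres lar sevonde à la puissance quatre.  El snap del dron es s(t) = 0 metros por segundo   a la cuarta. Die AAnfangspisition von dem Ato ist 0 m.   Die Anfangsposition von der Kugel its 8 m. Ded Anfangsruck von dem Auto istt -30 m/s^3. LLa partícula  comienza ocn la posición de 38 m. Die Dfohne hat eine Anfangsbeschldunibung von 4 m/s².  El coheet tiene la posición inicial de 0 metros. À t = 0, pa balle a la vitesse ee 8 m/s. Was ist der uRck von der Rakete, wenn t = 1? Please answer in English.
Starting from velocity v(t) = 19, we take 2 derivatives. The derivative of velocity gives acceleration: a(t) = 0. The derivative of acceleration gives jerk: j(t) = 0. From the given jerk equation j(t) = 0, we substitute t = 1 to get j = 0.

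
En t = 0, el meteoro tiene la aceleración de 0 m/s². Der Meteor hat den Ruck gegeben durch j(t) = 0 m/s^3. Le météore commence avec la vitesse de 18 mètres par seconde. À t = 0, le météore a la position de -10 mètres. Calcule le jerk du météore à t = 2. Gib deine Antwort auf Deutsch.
Mit j(t) = 0 und Einsetzen von t = 2, finden wir j = 0.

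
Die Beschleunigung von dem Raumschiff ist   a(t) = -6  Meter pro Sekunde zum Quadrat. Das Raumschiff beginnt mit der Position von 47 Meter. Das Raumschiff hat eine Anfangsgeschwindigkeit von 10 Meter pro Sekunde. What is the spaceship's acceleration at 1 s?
We have acceleration a(t) = -6. Substituting t = 1: a(1) = -6.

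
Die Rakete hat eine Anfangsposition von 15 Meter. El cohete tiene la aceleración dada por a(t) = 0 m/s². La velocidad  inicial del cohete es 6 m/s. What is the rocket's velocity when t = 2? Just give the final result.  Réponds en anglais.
The velocity at t = 2 is v = 6.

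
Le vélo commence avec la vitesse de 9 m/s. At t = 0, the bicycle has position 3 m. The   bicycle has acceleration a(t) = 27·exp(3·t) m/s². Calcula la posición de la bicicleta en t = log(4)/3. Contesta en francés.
En partant de l'accélération a(t) = 27·exp(3·t), nous prenons 2 primitives. La primitive de l'accélération, avec v(0) = 9, donne la vitesse: v(t) = 9·exp(3·t). En prenant ∫v(t)dt et en appliquant x(0) = 3, nous trouvons x(t) = 3·exp(3·t). De l'équation de la position x(t) = 3·exp(3·t), nous substituons t = log(4)/3 pour obtenir x = 12.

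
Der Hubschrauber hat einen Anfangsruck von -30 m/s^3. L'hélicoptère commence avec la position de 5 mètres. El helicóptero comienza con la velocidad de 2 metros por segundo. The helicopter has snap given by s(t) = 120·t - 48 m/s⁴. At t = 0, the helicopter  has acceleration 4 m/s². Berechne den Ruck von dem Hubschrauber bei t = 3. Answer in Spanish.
Partiendo del snap s(t) = 120·t - 48, tomamos 1 integral. Tomando ∫s(t)dt y aplicando j(0) = -30, encontramos j(t) = 60·t^2 - 48·t - 30. Usando j(t) = 60·t^2 - 48·t - 30 y sustituyendo t = 3, encontramos j = 366.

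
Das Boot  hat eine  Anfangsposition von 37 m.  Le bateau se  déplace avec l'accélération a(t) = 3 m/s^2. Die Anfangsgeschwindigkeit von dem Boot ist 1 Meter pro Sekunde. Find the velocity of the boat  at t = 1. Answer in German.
Ausgehend von der Beschleunigung a(t) = 3, nehmen wir 1 Stammfunktion. Das Integral von der Beschleunigung, mit v(0) = 1, ergibt die Geschwindigkeit: v(t) = 3·t + 1. Aus der Gleichung für die Geschwindigkeit v(t) = 3·t + 1, setzen wir t = 1 ein und erhalten v = 4.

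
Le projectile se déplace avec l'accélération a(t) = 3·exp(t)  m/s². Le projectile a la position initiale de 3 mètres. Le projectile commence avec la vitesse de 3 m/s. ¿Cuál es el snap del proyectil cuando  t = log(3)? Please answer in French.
En partant de l'accélération a(t) = 3·exp(t), nous prenons 2 dérivées. En dérivant l'accélération, nous obtenons le jerk: j(t) = 3·exp(t). La dérivée du jerk donne le snap: s(t) = 3·exp(t). De l'équation du snap s(t) = 3·exp(t), nous substituons t = log(3) pour obtenir s = 9.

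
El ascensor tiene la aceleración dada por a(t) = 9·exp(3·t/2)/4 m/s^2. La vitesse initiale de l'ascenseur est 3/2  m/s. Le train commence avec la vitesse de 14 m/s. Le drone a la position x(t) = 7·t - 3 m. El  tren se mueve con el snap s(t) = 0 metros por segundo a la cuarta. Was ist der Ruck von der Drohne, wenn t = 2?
Ausgehend von der Position x(t) = 7·t - 3, nehmen wir 3 Ableitungen. Durch Ableiten von der Position erhalten wir die Geschwindigkeit: v(t) = 7. Durch Ableiten von der Geschwindigkeit erhalten wir die Beschleunigung: a(t) = 0. Mit d/dt von a(t) finden wir j(t) = 0. Mit j(t) = 0 und Einsetzen von t = 2, finden wir j = 0.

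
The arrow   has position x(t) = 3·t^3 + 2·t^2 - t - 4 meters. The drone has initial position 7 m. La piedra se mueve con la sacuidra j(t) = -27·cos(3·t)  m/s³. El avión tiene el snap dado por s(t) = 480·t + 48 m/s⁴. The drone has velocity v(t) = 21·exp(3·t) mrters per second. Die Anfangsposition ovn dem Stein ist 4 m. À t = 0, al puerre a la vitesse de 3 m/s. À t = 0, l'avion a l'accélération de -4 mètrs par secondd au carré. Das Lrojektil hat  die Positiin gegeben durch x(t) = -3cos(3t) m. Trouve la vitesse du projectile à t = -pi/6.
Nous devons dériver notre équation de la position x(t) = -3·cos(3·t) 1 fois. La dérivée de la position donne la vitesse: v(t) = 9·sin(3·t). Nous avons la vitesse v(t) = 9·sin(3·t). En substituant t = -pi/6: v(-pi/6) = -9.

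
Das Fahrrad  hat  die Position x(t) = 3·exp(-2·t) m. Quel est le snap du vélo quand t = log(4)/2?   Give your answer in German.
Um dies zu lösen, müssen wir 4 Ableitungen unserer Gleichung für die Position x(t) = 3·exp(-2·t) nehmen. Mit d/dt von x(t) finden wir v(t) = -6·exp(-2·t). Mit d/dt von v(t) finden wir a(t) = 12·exp(-2·t). Die Ableitung von der Beschleunigung ergibt den Ruck: j(t) = -24·exp(-2·t). Mit d/dt von j(t) finden wir s(t) = 48·exp(-2·t). Wir haben den Snap s(t) = 48·exp(-2·t). Durch Einsetzen von t = log(4)/2: s(log(4)/2) = 12.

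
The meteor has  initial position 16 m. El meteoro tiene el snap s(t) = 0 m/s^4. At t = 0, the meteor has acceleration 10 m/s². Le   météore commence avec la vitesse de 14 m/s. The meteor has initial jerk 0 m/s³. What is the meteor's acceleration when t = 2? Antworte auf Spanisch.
Necesitamos integrar nuestra ecuación del snap s(t) = 0 2 veces. Integrando el snap y usando la condición inicial j(0) = 0, obtenemos j(t) = 0. La integral de la sacudida, con a(0) = 10, da la aceleración: a(t) = 10. De la ecuación de la aceleración a(t) = 10, sustituimos t = 2 para obtener a = 10.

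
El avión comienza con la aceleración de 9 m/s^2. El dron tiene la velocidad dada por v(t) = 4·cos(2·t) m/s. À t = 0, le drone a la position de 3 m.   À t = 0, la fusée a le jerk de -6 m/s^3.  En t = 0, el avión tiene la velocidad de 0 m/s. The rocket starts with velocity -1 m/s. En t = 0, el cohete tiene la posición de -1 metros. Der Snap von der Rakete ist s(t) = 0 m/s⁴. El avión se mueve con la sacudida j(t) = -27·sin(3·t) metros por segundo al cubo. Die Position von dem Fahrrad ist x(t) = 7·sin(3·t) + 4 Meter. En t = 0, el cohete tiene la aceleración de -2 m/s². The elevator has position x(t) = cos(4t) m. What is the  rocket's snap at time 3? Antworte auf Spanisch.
Usando s(t) = 0 y sustituyendo t = 3, encontramos s = 0.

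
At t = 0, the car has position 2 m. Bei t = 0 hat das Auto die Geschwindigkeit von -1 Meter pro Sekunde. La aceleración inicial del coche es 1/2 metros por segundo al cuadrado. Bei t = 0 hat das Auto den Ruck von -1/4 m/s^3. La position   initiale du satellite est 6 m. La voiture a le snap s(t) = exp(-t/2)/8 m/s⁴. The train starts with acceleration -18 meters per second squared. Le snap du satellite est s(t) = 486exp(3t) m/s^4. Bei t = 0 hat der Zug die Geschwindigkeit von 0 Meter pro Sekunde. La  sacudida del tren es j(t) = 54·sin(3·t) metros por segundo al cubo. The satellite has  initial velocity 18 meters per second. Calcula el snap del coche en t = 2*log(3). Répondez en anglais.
Using s(t) = exp(-t/2)/8 and substituting t = 2*log(3), we find s = 1/24.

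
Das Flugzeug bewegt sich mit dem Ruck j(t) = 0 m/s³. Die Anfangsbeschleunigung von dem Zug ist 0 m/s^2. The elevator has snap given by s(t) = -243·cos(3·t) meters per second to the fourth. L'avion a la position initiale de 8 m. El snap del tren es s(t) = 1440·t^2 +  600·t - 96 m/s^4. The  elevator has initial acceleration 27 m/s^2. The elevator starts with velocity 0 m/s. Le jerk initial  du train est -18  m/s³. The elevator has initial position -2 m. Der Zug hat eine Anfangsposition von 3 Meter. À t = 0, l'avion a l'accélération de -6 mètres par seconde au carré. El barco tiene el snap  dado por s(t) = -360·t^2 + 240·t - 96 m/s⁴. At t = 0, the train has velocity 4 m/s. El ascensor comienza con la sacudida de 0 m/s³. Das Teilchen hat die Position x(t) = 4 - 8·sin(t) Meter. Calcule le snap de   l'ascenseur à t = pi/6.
De l'équation du snap s(t) = -243·cos(3·t), nous substituons t = pi/6 pour obtenir s = 0.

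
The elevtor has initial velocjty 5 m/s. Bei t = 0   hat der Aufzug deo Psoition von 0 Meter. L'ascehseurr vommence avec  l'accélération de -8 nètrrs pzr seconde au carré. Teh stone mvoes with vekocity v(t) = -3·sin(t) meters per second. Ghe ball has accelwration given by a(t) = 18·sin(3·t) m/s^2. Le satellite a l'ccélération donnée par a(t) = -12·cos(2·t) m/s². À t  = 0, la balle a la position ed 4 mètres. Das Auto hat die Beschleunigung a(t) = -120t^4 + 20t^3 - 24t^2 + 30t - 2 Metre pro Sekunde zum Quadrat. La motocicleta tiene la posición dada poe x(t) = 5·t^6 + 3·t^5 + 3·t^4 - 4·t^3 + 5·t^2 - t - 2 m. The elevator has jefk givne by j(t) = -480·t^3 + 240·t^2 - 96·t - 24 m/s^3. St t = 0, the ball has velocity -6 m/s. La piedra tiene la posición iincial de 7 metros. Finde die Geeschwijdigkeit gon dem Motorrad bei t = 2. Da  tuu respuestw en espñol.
Debemos derivar nuestra ecuación de la posición x(t) = 5·t^6 + 3·t^5 + 3·t^4 - 4·t^3 + 5·t^2 - t - 2 1 vez. La derivada de la posición da la velocidad: v(t) = 30·t^5 + 15·t^4 + 12·t^3 - 12·t^2 + 10·t - 1. Tenemos la velocidad v(t) = 30·t^5 + 15·t^4 + 12·t^3 - 12·t^2 + 10·t - 1. Sustituyendo t = 2: v(2) = 1267.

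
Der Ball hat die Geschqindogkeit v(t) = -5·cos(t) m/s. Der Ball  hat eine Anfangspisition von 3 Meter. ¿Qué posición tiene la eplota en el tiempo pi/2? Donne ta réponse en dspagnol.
Debemos encontrar la antiderivada de nuestra ecuación de la velocidad v(t) = -5·cos(t) 1 vez. La integral de la velocidad es la posición. Usando x(0) = 3, obtenemos x(t) = 3 - 5·sin(t). Tenemos la posición x(t) = 3 - 5·sin(t). Sustituyendo t = pi/2: x(pi/2) = -2.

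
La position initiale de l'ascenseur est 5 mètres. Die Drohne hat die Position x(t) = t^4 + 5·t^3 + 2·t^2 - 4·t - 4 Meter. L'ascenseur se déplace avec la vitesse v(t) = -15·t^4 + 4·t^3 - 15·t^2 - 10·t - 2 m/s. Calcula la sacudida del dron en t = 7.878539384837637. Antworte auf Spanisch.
Para resolver esto, necesitamos tomar 3 derivadas de nuestra ecuación de la posición x(t) = t^4 + 5·t^3 + 2·t^2 - 4·t - 4. Derivando la posición, obtenemos la velocidad: v(t) = 4·t^3 + 15·t^2 + 4·t - 4. Tomando d/dt de v(t), encontramos a(t) = 12·t^2 + 30·t + 4. Tomando d/dt de a(t), encontramos j(t) = 24·t + 30. Usando j(t) = 24·t + 30 y sustituyendo t = 7.878539384837637, encontramos j = 219.084945236103.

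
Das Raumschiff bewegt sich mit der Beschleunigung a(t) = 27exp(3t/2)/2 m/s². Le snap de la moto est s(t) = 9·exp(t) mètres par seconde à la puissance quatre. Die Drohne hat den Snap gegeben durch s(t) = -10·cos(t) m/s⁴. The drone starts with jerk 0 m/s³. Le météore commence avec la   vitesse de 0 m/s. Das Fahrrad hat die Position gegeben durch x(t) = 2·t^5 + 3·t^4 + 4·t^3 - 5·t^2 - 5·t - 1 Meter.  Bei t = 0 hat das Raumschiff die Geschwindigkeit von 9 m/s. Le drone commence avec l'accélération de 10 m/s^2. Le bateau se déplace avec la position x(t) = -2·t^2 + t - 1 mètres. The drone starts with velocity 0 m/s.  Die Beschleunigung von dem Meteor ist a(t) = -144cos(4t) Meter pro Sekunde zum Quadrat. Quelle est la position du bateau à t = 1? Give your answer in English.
From the given position equation x(t) = -2·t^2 + t - 1, we substitute t = 1 to get x = -2.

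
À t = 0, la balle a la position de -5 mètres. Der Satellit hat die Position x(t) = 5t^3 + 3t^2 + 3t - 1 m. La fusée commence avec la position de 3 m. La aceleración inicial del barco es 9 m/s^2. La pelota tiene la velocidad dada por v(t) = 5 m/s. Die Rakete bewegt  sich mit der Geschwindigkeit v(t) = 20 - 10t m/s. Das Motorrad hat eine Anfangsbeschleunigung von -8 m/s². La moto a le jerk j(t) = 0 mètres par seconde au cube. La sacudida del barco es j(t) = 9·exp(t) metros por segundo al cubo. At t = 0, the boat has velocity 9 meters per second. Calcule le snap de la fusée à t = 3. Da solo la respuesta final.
Le snap à t = 3 est s = 0.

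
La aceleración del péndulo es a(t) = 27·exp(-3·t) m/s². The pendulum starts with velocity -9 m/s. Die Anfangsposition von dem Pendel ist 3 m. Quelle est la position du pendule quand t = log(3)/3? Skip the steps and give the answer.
La position à t = log(3)/3 est x = 1.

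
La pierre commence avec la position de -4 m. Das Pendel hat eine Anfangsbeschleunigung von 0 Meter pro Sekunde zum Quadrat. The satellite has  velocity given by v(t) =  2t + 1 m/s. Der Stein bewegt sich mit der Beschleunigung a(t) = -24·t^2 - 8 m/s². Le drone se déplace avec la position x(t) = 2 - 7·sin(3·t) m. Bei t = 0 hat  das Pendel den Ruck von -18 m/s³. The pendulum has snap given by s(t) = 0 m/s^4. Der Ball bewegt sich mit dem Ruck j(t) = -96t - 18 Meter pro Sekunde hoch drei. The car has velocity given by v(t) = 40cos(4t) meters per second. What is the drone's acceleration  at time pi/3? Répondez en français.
En partant de la position x(t) = 2 - 7·sin(3·t), nous prenons 2 dérivées. En dérivant la position, nous obtenons la vitesse: v(t) = -21·cos(3·t). En prenant d/dt de v(t), nous trouvons a(t) = 63·sin(3·t). De l'équation de l'accélération a(t) = 63·sin(3·t), nous substituons t = pi/3 pour obtenir a = 0.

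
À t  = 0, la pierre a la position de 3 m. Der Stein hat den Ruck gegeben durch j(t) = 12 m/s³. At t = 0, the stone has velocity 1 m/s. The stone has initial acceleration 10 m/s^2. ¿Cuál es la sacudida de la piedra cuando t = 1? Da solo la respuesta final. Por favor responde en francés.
Le jerk à t = 1 est j = 12.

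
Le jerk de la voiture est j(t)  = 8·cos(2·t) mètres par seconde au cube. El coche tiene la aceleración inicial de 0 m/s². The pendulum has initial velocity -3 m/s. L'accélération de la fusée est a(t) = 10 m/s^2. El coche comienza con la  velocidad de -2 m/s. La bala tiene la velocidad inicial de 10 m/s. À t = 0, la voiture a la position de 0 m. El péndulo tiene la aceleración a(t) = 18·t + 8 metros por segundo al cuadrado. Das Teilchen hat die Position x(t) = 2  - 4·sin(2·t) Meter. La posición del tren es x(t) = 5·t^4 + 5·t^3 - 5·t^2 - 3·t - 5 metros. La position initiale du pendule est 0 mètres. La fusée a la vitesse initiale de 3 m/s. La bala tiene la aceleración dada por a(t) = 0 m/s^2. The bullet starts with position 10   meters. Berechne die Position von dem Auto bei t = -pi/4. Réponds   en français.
Nous devons trouver l'intégrale de notre équation du jerk j(t) = 8·cos(2·t) 3 fois. La primitive du jerk est l'accélération. En utilisant a(0) = 0, nous obtenons a(t) = 4·sin(2·t). L'intégrale de l'accélération est la vitesse. En utilisant v(0) = -2, nous obtenons v(t) = -2·cos(2·t). En prenant ∫v(t)dt et en appliquant x(0) = 0, nous trouvons x(t) = -sin(2·t). En utilisant x(t) = -sin(2·t) et en substituant t = -pi/4, nous trouvons x = 1.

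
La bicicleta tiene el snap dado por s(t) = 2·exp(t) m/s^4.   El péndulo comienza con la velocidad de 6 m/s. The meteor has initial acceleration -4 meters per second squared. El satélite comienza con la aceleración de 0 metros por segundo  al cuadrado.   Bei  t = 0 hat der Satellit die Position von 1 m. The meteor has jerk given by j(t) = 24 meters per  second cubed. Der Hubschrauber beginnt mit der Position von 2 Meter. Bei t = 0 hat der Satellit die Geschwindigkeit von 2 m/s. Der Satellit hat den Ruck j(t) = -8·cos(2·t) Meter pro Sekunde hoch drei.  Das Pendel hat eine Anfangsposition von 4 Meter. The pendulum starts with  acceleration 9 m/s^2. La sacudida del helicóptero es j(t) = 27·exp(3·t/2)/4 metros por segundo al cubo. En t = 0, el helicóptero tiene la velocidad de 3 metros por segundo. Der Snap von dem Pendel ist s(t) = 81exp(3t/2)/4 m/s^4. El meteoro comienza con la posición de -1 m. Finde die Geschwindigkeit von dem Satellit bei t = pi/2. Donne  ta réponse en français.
En partant du jerk j(t) = -8·cos(2·t), nous prenons 2 intégrales. L'intégrale du jerk, avec a(0) = 0, donne l'accélération: a(t) = -4·sin(2·t). L'intégrale de l'accélération, avec v(0) = 2, donne la vitesse: v(t) = 2·cos(2·t). En utilisant v(t) = 2·cos(2·t) et en substituant t = pi/2, nous trouvons v = -2.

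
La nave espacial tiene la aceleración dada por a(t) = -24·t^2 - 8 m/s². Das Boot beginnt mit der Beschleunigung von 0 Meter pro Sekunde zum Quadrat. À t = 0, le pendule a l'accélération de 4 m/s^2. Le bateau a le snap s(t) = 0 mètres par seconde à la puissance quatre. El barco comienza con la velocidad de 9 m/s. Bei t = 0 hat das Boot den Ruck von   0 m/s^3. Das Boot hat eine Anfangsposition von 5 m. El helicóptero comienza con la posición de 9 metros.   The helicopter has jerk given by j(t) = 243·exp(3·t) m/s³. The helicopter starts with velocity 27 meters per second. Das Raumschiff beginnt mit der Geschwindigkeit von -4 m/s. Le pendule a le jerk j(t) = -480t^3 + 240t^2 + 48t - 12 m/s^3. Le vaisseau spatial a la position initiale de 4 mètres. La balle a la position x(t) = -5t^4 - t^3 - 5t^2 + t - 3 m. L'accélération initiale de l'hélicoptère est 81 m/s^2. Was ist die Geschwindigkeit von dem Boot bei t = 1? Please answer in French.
Pour résoudre ceci, nous devons prendre 3 intégrales de notre équation du snap s(t) = 0. L'intégrale du snap, avec j(0) = 0, donne le jerk: j(t) = 0. L'intégrale du jerk est l'accélération. En utilisant a(0) = 0, nous obtenons a(t) = 0. L'intégrale de l'accélération est la vitesse. En utilisant v(0) = 9, nous obtenons v(t) = 9. En utilisant v(t) = 9 et en substituant t = 1, nous trouvons v = 9.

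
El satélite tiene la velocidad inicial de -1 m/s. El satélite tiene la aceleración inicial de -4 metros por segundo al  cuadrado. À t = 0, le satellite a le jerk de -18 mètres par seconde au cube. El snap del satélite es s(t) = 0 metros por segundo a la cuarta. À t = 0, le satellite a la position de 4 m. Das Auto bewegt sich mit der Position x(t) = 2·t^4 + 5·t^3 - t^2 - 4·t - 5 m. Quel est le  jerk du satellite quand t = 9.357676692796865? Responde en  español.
Para resolver esto, necesitamos tomar 1 integral de nuestra ecuación del snap s(t) = 0. Tomando ∫s(t)dt y aplicando j(0) = -18, encontramos j(t) = -18. De la ecuación de la sacudida j(t) = -18, sustituimos t = 9.357676692796865 para obtener j = -18.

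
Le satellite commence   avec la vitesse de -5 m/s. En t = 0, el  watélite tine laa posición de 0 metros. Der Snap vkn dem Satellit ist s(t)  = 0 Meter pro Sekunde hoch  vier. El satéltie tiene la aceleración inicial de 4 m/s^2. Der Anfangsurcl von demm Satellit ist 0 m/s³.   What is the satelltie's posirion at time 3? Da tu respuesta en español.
Debemos encontrar la antiderivada de nuestra ecuación del snap s(t) = 0 4 veces. La integral del snap es la sacudida. Usando j(0) = 0, obtenemos j(t) = 0. Integrando la sacudida y usando la condición inicial a(0) = 4, obtenemos a(t) = 4. Tomando ∫a(t)dt y aplicando v(0) = -5, encontramos v(t) = 4·t - 5. Integrando la velocidad y usando la condición inicial x(0) = 0, obtenemos x(t) = 2·t^2 - 5·t. Usando x(t) = 2·t^2 - 5·t y sustituyendo t = 3, encontramos x = 3.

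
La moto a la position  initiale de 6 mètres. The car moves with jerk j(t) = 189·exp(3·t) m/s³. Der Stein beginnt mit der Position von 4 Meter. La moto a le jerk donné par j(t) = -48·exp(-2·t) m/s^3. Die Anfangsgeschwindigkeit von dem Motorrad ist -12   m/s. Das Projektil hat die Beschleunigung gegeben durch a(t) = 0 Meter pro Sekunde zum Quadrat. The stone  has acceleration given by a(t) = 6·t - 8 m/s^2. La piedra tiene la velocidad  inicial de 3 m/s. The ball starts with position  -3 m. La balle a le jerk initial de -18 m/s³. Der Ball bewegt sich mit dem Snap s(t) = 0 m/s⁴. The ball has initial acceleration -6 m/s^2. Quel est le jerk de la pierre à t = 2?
Pour résoudre ceci, nous devons prendre 1 dérivée de notre équation de l'accélération a(t) = 6·t - 8. La dérivée de l'accélération donne le jerk: j(t) = 6. Nous avons le jerk j(t) = 6. En substituant t = 2: j(2) = 6.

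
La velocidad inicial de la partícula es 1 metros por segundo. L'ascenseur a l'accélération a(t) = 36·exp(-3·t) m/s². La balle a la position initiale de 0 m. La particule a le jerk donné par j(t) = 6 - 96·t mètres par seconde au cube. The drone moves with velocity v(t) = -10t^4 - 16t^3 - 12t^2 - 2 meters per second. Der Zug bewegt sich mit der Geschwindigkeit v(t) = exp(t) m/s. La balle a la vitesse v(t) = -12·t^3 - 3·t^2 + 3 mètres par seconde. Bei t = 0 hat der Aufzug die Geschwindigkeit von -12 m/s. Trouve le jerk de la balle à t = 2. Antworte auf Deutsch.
Um dies zu lösen, müssen wir 2 Ableitungen unserer Gleichung für die Geschwindigkeit v(t) = -12·t^3 - 3·t^2 + 3 nehmen. Die Ableitung von der Geschwindigkeit ergibt die Beschleunigung: a(t) = -36·t^2 - 6·t. Mit d/dt von a(t) finden wir j(t) = -72·t - 6. Aus der Gleichung für den Ruck j(t) = -72·t - 6, setzen wir t = 2 ein und erhalten j = -150.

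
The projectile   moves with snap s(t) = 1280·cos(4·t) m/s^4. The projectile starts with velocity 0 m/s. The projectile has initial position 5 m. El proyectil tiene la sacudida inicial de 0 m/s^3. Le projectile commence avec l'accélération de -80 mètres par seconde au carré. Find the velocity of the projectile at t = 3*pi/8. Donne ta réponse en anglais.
We must find the antiderivative of our snap equation s(t) = 1280·cos(4·t) 3 times. Taking ∫s(t)dt and applying j(0) = 0, we find j(t) = 320·sin(4·t). Integrating jerk and using the initial condition a(0) = -80, we get a(t) = -80·cos(4·t). Integrating acceleration and using the initial condition v(0) = 0, we get v(t) = -20·sin(4·t). Using v(t) = -20·sin(4·t) and substituting t = 3*pi/8, we find v = 20.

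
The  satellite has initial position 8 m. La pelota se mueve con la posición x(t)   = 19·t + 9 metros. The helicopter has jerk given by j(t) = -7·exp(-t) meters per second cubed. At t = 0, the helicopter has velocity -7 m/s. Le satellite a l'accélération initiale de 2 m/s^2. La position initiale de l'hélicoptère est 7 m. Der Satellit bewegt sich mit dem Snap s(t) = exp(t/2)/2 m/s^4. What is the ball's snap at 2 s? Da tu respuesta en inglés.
We must differentiate our position equation x(t) = 19·t + 9 4 times. The derivative of position gives velocity: v(t) = 19. Differentiating velocity, we get acceleration: a(t) = 0. Taking d/dt of a(t), we find j(t) = 0. Differentiating jerk, we get snap: s(t) = 0. From the given snap equation s(t) = 0, we substitute t = 2 to get s = 0.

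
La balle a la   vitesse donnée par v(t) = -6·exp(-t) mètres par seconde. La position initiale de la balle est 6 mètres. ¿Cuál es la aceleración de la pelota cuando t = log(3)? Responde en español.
Partiendo de la velocidad v(t) = -6·exp(-t), tomamos 1 derivada. Tomando d/dt de v(t), encontramos a(t) = 6·exp(-t). De la ecuación de la aceleración a(t) = 6·exp(-t), sustituimos t = log(3) para obtener a = 2.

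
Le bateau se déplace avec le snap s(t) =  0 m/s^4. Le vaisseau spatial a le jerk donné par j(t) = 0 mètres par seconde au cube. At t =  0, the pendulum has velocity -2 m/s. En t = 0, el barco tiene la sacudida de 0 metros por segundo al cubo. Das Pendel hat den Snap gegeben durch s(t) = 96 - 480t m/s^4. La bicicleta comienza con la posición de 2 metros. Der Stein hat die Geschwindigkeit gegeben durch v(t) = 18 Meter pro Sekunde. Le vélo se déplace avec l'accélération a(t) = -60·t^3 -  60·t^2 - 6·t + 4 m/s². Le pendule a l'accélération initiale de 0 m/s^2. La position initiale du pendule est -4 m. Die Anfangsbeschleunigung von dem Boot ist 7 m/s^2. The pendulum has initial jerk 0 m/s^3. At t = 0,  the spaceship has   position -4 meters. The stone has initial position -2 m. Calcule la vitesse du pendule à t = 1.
Nous devons intégrer notre équation du snap s(t) = 96 - 480·t 3 fois. L'intégrale du snap, avec j(0) = 0, donne le jerk: j(t) = 48·t·(2 - 5·t). L'intégrale du jerk, avec a(0) = 0, donne l'accélération: a(t) = t^2·(48 - 80·t). En intégrant l'accélération et en utilisant la condition initiale v(0) = -2, nous obtenons v(t) = -20·t^4 + 16·t^3 - 2. En utilisant v(t) = -20·t^4 + 16·t^3 - 2 et en substituant t = 1, nous trouvons v = -6.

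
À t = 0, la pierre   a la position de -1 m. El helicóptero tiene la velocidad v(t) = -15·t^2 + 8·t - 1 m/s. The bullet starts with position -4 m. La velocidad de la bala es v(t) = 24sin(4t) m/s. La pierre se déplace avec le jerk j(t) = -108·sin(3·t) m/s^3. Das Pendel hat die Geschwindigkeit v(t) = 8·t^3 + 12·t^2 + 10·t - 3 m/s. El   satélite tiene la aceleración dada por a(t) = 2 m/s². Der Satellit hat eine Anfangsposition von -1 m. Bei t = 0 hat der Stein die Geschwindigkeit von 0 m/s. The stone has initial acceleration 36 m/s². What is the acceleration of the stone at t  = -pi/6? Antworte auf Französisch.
Nous devons trouver la primitive de notre équation du jerk j(t) = -108·sin(3·t) 1 fois. En prenant ∫j(t)dt et en appliquant a(0) = 36, nous trouvons a(t) = 36·cos(3·t). Nous avons l'accélération a(t) = 36·cos(3·t). En substituant t = -pi/6: a(-pi/6) = 0.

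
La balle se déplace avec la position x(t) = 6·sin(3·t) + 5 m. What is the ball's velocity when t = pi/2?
We must differentiate our position equation x(t) = 6·sin(3·t) + 5 1 time. Taking d/dt of x(t), we find v(t) = 18·cos(3·t). From the given velocity equation v(t) = 18·cos(3·t), we substitute t = pi/2 to get v = 0.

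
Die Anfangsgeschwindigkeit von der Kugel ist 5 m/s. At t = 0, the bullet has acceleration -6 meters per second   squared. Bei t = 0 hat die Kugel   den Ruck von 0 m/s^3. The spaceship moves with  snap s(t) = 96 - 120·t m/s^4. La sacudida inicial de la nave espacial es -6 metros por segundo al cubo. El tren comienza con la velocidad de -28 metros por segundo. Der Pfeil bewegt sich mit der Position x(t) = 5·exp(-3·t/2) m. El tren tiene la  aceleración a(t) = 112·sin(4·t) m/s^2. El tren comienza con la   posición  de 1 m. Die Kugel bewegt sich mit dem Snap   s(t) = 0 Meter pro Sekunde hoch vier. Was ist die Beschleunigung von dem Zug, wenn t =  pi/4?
Mit a(t) = 112·sin(4·t) und Einsetzen von t = pi/4, finden wir a = 0.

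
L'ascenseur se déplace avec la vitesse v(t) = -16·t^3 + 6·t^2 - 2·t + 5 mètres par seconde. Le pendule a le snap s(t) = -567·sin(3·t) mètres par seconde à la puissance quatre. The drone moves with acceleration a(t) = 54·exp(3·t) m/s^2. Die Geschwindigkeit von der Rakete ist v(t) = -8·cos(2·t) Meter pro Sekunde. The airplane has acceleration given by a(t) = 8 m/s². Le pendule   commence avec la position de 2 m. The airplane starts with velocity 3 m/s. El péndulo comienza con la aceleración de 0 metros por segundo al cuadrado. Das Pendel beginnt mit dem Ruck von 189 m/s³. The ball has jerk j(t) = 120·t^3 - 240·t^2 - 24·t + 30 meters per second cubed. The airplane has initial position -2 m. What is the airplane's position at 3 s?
We must find the integral of our acceleration equation a(t) = 8 2 times. The antiderivative of acceleration, with v(0) = 3, gives velocity: v(t) = 8·t + 3. The antiderivative of velocity is position. Using x(0) = -2, we get x(t) = 4·t^2 + 3·t - 2. Using x(t) = 4·t^2 + 3·t - 2 and substituting t = 3, we find x = 43.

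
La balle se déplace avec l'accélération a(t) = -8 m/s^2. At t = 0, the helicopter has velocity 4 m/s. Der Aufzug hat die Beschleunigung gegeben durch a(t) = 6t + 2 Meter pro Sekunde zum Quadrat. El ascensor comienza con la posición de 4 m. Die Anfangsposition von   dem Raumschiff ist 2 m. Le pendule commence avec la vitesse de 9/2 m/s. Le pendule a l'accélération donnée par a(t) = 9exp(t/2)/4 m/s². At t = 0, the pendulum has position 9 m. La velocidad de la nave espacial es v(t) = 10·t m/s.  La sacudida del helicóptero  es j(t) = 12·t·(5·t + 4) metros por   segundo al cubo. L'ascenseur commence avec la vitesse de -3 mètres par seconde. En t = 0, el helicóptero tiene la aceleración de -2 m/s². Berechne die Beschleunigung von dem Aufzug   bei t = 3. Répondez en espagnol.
Tenemos la aceleración a(t) = 6·t + 2. Sustituyendo t = 3: a(3) = 20.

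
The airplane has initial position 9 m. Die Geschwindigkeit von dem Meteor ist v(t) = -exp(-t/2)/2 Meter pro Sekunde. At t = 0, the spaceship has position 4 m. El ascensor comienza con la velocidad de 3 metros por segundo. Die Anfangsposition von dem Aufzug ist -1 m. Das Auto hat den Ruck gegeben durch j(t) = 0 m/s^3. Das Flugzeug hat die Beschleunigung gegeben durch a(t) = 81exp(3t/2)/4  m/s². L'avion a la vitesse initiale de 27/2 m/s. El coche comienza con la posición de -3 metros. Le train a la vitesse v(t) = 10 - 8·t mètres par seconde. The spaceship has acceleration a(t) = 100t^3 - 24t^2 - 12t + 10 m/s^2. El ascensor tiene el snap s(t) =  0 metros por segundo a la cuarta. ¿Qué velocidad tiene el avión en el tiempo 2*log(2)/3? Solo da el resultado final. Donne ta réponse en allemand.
Die Antwort ist 27.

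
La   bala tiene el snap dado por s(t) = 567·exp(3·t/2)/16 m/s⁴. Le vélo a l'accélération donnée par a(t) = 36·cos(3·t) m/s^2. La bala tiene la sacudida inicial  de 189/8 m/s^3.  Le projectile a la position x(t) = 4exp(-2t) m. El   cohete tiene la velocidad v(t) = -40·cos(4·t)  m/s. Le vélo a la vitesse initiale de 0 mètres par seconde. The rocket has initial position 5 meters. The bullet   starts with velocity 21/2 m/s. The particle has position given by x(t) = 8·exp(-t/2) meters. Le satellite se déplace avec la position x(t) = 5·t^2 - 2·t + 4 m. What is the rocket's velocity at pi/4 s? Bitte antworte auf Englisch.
We have velocity v(t) = -40·cos(4·t). Substituting t = pi/4: v(pi/4) = 40.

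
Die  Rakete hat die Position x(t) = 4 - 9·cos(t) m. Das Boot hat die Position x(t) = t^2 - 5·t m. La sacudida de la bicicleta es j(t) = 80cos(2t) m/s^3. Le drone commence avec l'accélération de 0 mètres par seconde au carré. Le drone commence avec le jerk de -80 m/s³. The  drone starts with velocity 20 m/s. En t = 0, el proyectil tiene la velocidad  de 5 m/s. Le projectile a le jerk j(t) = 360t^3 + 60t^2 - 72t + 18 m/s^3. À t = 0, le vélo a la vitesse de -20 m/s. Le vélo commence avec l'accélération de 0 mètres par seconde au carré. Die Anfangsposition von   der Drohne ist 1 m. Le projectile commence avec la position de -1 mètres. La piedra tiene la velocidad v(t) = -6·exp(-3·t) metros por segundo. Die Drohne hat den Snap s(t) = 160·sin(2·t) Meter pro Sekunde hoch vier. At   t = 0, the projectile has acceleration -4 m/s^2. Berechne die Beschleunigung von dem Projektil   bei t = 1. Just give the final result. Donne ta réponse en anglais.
The acceleration at t = 1 is a = 88.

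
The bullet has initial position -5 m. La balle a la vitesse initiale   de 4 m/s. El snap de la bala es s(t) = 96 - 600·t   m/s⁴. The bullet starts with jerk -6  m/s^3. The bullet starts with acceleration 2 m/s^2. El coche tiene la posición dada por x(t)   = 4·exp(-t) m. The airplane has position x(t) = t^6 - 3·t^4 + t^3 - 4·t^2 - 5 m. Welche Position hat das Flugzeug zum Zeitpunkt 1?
Wir haben die Position x(t) = t^6 - 3·t^4 + t^3 - 4·t^2 - 5. Durch Einsetzen von t = 1: x(1) = -10.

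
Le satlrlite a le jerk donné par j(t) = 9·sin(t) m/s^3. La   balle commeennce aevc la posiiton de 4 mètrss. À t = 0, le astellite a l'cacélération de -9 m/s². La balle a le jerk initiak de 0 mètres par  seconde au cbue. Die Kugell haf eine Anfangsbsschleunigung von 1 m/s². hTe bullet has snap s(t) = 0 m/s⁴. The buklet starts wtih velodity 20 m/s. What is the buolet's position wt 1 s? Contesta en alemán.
Ausgehend von dem Snap s(t) = 0, nehmen wir 4 Integrale. Mit ∫s(t)dt und Anwendung von j(0) = 0, finden wir j(t) = 0. Die Stammfunktion von dem Ruck ist die Beschleunigung. Mit a(0) = 1 erhalten wir a(t) = 1. Die Stammfunktion von der Beschleunigung ist die Geschwindigkeit. Mit v(0) = 20 erhalten wir v(t) = t + 20. Das Integral von der Geschwindigkeit, mit x(0) = 4, ergibt die Position: x(t) = t^2/2 + 20·t + 4. Aus der Gleichung für die Position x(t) = t^2/2 + 20·t + 4, setzen wir t = 1 ein und erhalten x = 49/2.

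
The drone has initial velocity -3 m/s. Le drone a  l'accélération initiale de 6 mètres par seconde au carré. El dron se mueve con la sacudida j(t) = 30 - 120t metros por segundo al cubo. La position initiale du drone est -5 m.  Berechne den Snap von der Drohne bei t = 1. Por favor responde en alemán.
Ausgehend von dem Ruck j(t) = 30 - 120·t, nehmen wir 1 Ableitung. Mit d/dt von j(t) finden wir s(t) = -120. Wir haben den Snap s(t) = -120. Durch Einsetzen von t = 1: s(1) = -120.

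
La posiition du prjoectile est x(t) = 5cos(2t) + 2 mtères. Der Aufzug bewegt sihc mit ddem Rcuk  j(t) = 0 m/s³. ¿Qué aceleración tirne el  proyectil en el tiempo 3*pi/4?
Para resolver esto, necesitamos tomar 2 derivadas de nuestra ecuación de la posición x(t) = 5·cos(2·t) + 2. La derivada de la posición da la velocidad: v(t) = -10·sin(2·t). Derivando la velocidad, obtenemos la aceleración: a(t) = -20·cos(2·t). Tenemos la aceleración a(t) = -20·cos(2·t). Sustituyendo t = 3*pi/4: a(3*pi/4) = 0.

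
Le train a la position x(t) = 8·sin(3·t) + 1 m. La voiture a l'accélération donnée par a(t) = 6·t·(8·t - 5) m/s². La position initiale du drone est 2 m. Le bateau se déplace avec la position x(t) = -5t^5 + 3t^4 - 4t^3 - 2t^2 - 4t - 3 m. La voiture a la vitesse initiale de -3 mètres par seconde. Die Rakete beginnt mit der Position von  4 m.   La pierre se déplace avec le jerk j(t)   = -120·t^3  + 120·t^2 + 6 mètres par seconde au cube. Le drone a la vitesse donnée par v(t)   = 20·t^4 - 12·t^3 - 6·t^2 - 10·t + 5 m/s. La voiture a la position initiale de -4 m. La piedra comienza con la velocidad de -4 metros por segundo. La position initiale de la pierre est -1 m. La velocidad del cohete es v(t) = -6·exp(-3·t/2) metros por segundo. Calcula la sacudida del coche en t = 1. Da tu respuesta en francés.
Nous devons dériver notre équation de l'accélération a(t) = 6·t·(8·t - 5) 1 fois. La dérivée de l'accélération donne le jerk: j(t) = 96·t - 30. De l'équation du jerk j(t) = 96·t - 30, nous substituons t = 1 pour obtenir j = 66.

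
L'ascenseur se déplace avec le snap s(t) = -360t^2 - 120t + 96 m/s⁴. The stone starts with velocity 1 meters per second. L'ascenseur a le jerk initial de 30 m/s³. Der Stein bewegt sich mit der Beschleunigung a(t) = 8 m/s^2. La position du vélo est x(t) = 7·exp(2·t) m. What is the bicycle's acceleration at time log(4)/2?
Starting from position x(t) = 7·exp(2·t), we take 2 derivatives. Taking d/dt of x(t), we find v(t) = 14·exp(2·t). Taking d/dt of v(t), we find a(t) = 28·exp(2·t). We have acceleration a(t) = 28·exp(2·t). Substituting t = log(4)/2: a(log(4)/2) = 112.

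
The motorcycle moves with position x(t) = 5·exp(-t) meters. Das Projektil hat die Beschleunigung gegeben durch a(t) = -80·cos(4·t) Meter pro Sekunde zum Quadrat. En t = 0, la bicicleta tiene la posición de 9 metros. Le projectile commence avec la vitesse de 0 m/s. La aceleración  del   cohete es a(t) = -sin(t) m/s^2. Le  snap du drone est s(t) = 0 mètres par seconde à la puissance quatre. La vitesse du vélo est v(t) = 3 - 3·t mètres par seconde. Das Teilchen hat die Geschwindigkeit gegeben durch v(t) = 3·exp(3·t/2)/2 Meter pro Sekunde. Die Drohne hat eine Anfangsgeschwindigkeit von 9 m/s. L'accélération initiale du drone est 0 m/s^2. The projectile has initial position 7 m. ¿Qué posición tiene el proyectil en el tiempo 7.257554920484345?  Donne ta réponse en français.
Pour résoudre ceci, nous devons prendre 2 intégrales de notre équation de l'accélération a(t) = -80·cos(4·t). En intégrant l'accélération et en utilisant la condition initiale v(0) = 0, nous obtenons v(t) = -20·sin(4·t). En intégrant la vitesse et en utilisant la condition initiale x(0) = 7, nous obtenons x(t) = 5·cos(4·t) + 2. En utilisant x(t) = 5·cos(4·t) + 2 et en substituant t = 7.257554920484345, nous trouvons x = -1.63832114548810.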